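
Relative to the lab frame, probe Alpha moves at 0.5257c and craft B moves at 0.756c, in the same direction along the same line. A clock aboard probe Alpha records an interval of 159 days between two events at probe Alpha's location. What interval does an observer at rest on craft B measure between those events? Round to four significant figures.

Speed of probe Alpha in craft B's frame: u = (v_A − v_B)/(1 − v_A v_B/c²) = (0.5257 − 0.756)/(1 − 0.5257×0.756) = −0.2303/0.6025708 = −0.3822; |u| = 0.3822c.
At |u| = 0.3822c, γ = (1 − 0.146077)^(−1/2) = 1.0822.
Probe Alpha's interval is proper; time dilation gives Δt_B = γΔτ = 1.0822 × 159 days = 172.1 days.

172.1 days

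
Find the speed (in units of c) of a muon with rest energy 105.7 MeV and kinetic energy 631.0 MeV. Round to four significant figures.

γ = 1 + K/(mc²) = 1 + 631.0/105.7 = 6.9697.
β = √(1 − 1/γ²) = √(1 − 0.020586) = √0.979414 = 0.9897.

0.9897c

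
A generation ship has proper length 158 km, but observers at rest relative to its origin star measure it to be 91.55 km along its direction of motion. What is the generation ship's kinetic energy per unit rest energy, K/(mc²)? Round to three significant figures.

From L = L₀/γ: γ = 158/91.55 = 1.72583.
K/(mc²) = γ − 1 = 1.72583 − 1 = 0.726.

0.726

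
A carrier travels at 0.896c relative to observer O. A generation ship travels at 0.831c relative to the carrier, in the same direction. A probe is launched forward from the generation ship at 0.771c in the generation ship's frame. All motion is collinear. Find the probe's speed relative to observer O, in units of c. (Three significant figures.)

0.999c

Apply u = (u'+v)/(1+u'v) twice. Probe in the carrier frame: (0.771+0.831)/(1+0.771·0.831) = 1.602/1.640701 = 0.97641c.
That velocity, transformed to the rest frame of observer O: (0.97641+0.896)/(1+0.97641·0.896) = 1.87241/1.87486336 = 0.99869c.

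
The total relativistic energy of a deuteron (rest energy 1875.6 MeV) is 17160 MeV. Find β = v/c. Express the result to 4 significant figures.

Total energy E = γmc² gives γ = 17160/1875.6 = 9.1491.
Hence β = √(1 − 1/γ²) = √(1 − 0.0119466) = √0.9880534 = 0.9940.

0.9940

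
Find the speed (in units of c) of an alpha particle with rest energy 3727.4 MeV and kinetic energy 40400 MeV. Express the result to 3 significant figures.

0.996c

γ = 1 + K/(mc²) = 1 + 40400/3727.4 = 11.839.
β = √(1 − 1/γ²) = √(1 − 0.00713461) = √0.99286539 = 0.996.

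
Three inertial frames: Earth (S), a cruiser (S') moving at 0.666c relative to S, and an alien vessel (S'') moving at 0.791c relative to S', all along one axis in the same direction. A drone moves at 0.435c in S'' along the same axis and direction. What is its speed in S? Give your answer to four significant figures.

0.9817c

First combine the drone and alien vessel (S''→S'): u₁ = (0.435 + 0.791)/(1 + 0.435×0.791) = 1.226/1.344085 = 0.91214.
Then combine with the cruiser (S'→S): u = (0.91214 + 0.666)/(1 + 0.91214×0.666) = 1.57814/1.60748524 = 0.98174.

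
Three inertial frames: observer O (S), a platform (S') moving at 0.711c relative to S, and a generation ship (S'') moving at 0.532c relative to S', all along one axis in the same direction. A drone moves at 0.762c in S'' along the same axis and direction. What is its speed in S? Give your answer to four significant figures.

Apply u = (u'+v)/(1+u'v) twice. Drone in the platform frame: (0.762+0.532)/(1+0.762·0.532) = 1.294/1.405384 = 0.92074c.
That velocity, transformed to the rest frame of observer O: (0.92074+0.711)/(1+0.92074·0.711) = 1.63174/1.65464614 = 0.98616c.

0.9862c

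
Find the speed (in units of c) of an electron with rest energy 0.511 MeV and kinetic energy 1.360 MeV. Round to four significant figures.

0.9620c

γ = 1 + K/(mc²) = 1 + 1.360/0.511 = 3.6614.
β = √(1 − 1/γ²) = √(1 − 0.0745943) = √0.9254057 = 0.9620.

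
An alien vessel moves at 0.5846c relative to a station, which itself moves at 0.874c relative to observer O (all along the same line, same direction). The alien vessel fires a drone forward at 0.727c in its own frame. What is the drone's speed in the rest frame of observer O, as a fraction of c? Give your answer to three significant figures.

Apply u = (u'+v)/(1+u'v) twice. Drone in the station frame: (0.727+0.5846)/(1+0.727·0.5846) = 1.3116/1.4250042 = 0.92042c.
That velocity, transformed to the rest frame of observer O: (0.92042+0.874)/(1+0.92042·0.874) = 1.79442/1.80444708 = 0.99444c.

0.994c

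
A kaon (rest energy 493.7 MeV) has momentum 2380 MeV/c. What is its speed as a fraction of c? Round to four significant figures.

βγ = pc/(mc²) = 2380/493.7 = 4.8207.
Since γ² = 1 + (βγ)² = 24.2391, γ = √24.2391 = 4.92332, and β = (βγ)/γ = 4.8207/4.92332 = 0.9792.

0.9792c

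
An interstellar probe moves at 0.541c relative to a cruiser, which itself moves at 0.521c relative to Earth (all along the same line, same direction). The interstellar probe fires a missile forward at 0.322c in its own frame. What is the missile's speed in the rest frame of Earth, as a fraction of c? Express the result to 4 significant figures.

0.9082c

Compose velocities in two stages. Stage 1 (into S'): u₁ = (0.322+0.541)/(1+0.322×0.541) = 0.73497.
Stage 2 (into S): u = (0.73497+0.521)/(1+0.73497×0.521) = 0.9082, so the speed is 0.9082c.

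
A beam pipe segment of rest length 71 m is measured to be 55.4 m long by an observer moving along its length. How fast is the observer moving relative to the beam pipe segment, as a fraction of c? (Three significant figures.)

0.625c

Length contraction gives γ = L₀/L = 71/55.4 = 1.2816.
β = √(1 − 1/γ²) = √0.391171 = 0.625.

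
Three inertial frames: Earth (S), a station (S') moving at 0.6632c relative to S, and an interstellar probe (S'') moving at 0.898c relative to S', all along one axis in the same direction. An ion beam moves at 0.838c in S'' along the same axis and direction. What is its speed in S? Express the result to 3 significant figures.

0.998c

Compose velocities in two stages. Stage 1 (into S'): u₁ = (0.838+0.898)/(1+0.838×0.898) = 0.99057.
Stage 2 (into S): u = (0.99057+0.6632)/(1+0.99057×0.6632) = 0.99808, so the speed is 0.998c.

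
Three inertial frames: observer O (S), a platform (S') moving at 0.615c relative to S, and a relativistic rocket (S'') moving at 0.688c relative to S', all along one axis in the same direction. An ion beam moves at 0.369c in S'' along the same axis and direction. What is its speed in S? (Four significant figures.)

0.9602c

First combine the ion beam and relativistic rocket (S''→S'): u₁ = (0.369 + 0.688)/(1 + 0.369×0.688) = 1.057/1.253872 = 0.84299.
Then combine with the platform (S'→S): u = (0.84299 + 0.615)/(1 + 0.84299×0.615) = 1.45799/1.51843885 = 0.96019.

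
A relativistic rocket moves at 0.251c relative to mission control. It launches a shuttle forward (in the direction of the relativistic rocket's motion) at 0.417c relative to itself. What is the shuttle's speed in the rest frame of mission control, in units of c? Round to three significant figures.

0.605c

In units of c, u = (u' + v)/(1 + u'v) with u' = 0.417 and v = 0.251.
Numerator: 0.417 + 0.251 = 0.668. Denominator: 1 + (0.417)(0.251) = 1.104667.
u = 0.668/1.104667 = 0.60471, so the speed is 0.605c.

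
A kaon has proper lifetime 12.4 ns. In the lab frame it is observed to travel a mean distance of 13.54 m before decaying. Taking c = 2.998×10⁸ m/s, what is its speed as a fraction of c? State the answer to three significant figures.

0.964c

Lab distance = (lab lifetime)·v = γτ·βc, so βγ = d/(cτ) = 13.54/(2.998×10⁸ × 1.240×10^-8) = 3.6422.
With βγ = 3.6422: γ² = 1 + (βγ)² = 14.2656, and β = (βγ)/γ = 3.6422/3.77698 = 0.964.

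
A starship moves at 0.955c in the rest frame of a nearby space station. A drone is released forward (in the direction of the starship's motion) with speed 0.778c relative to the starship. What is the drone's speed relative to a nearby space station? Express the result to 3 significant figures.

In units of c, u = (u' + v)/(1 + u'v) with u' = 0.778 and v = 0.955.
Numerator: 0.778 + 0.955 = 1.733. Denominator: 1 + (0.778)(0.955) = 1.74299.
u = 1.733/1.74299 = 0.99427, so the speed is 0.994c.

0.994c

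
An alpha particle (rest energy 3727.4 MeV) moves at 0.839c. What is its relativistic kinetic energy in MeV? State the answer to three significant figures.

3120 MeV

β² = 0.703921, so γ = 1/√0.296079 = 1.83779.
Kinetic energy: K = (γ − 1)mc² = (1.83779 − 1) × 3727.4 MeV = 0.83779 × 3727.4 = 3120 MeV.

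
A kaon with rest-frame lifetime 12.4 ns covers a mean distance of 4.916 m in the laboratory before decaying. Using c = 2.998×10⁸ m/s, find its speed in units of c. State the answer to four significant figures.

0.7976c

d = βγcτ ⇒ βγ = d/(cτ) = 4.916 m / (3.71752 m) = 1.3224.
β = (βγ)/√(1+(βγ)²) = 1.3224/√2.74874 = 0.7976.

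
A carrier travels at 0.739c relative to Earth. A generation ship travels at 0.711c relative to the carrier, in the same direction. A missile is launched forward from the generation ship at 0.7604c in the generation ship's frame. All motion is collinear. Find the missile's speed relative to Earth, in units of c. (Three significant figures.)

Compose velocities in two stages. Stage 1 (into S'): u₁ = (0.7604+0.711)/(1+0.7604×0.711) = 0.95505.
Stage 2 (into S): u = (0.95505+0.739)/(1+0.95505×0.739) = 0.99312, so the speed is 0.993c.

0.993c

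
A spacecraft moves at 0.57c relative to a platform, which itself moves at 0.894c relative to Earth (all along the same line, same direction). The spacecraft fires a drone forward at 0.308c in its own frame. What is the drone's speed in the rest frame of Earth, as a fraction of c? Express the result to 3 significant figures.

First combine the drone and spacecraft (S''→S'): u₁ = (0.308 + 0.57)/(1 + 0.308×0.57) = 0.878/1.17556 = 0.74688.
Then combine with the platform (S'→S): u = (0.74688 + 0.894)/(1 + 0.74688×0.894) = 1.64088/1.66771072 = 0.98391.

0.984c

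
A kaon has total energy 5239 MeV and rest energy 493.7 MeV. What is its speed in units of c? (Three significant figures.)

0.996c

Total energy E = γmc² gives γ = 5239/493.7 = 10.612.
Hence β = √(1 − 1/γ²) = √(1 − 0.00887985) = √0.99112015 = 0.996.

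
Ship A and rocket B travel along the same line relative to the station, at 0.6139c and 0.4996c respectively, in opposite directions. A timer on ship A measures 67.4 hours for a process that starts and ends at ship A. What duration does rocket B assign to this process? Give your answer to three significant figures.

The velocity of ship A relative to rocket B is (0.6139 + 0.4996)c / (1 + 0.6139×0.4996) = 0.85214c; relative speed 0.85214c.
At |u| = 0.85214c, γ = (1 − 0.726143)^(−1/2) = 1.9109.
Ship A's interval is proper; time dilation gives Δt_B = γΔτ = 1.9109 × 67.4 hours = 129 hours.

129 hours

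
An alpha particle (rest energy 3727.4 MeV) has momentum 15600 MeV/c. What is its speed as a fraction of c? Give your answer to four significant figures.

0.9726c

βγ = pc/(mc²) = 15600/3727.4 = 4.1852.
Since γ² = 1 + (βγ)² = 18.5159, γ = √18.5159 = 4.30301, and β = (βγ)/γ = 4.1852/4.30301 = 0.9726.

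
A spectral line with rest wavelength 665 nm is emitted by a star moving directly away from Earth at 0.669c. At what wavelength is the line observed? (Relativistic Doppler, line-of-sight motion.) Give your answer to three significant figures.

1490 nm

Relativistic Doppler for wavelength: λ_obs = λ_src · √((1+β)/(1−β)).
With β = 0.669: factor = √(1.669/0.331) = 2.2455.
λ_obs = 665 × 2.2455 = 1490 nm.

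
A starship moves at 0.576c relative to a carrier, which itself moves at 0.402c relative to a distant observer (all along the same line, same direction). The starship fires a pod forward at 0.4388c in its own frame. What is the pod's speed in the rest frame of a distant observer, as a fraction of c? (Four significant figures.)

Apply u = (u'+v)/(1+u'v) twice. Pod in the carrier frame: (0.4388+0.576)/(1+0.4388·0.576) = 1.0148/1.2527488 = 0.81006c.
That velocity, transformed to the rest frame of a distant observer: (0.81006+0.402)/(1+0.81006·0.402) = 1.21206/1.32564412 = 0.91432c.

0.9143c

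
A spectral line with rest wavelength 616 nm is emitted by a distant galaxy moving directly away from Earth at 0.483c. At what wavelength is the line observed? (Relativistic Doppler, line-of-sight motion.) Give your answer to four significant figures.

Relativistic Doppler for wavelength: λ_obs = λ_src · √((1+β)/(1−β)).
With β = 0.483: factor = √(1.483/0.517) = 1.6937.
λ_obs = 616 × 1.6937 = 1043 nm.

1043 nm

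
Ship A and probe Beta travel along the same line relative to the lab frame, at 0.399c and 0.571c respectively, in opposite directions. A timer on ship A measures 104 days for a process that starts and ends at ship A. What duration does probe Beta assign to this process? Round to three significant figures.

Speed of ship A in probe Beta's frame: u = (v_A + v_B)/(1 + v_A v_B/c²) = (0.399 + 0.571)/(1 + 0.399×0.571) = 0.97/1.227829 = 0.79001; |u| = 0.79001c.
At |u| = 0.79001c, γ = (1 − 0.624116)^(−1/2) = 1.6311.
Ship A's interval is proper; time dilation gives Δt_B = γΔτ = 1.6311 × 104 days = 170 days.

170 days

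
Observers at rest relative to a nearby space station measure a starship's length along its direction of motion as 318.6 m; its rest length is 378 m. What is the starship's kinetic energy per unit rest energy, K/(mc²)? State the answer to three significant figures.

0.186

γ = L₀/L = 378/318.6 = 1.18644.
Since K = (γ−1)mc², K/(mc²) = 1.18644 − 1 = 0.186.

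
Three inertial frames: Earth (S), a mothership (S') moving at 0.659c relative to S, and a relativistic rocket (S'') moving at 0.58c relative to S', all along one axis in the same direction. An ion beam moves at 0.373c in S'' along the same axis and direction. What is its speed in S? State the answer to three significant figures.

0.951c

Compose velocities in two stages. Stage 1 (into S'): u₁ = (0.373+0.58)/(1+0.373×0.58) = 0.7835.
Stage 2 (into S): u = (0.7835+0.659)/(1+0.7835×0.659) = 0.95131, so the speed is 0.951c.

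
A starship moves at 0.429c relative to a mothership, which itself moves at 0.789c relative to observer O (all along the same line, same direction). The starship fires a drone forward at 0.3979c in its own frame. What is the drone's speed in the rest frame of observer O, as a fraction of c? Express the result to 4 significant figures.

0.9602c

Apply u = (u'+v)/(1+u'v) twice. Drone in the mothership frame: (0.3979+0.429)/(1+0.3979·0.429) = 0.8269/1.1706991 = 0.70633c.
That velocity, transformed to the rest frame of observer O: (0.70633+0.789)/(1+0.70633·0.789) = 1.49533/1.55729437 = 0.96021c.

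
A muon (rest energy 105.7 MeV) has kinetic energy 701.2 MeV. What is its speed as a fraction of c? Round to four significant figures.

K = (γ−1)mc², so γ = 1 + 701.2/105.7 = 7.6339.
Then v/c = √(1 − γ⁻²) = √(1 − 0.0171596) = √0.9828404 = 0.9914.

0.9914c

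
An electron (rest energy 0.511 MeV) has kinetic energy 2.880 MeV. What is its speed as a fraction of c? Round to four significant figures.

γ = 1 + K/(mc²) = 1 + 2.880/0.511 = 6.636.
β = √(1 − 1/γ²) = √(1 − 0.0227084) = √0.9772916 = 0.9886.

0.9886c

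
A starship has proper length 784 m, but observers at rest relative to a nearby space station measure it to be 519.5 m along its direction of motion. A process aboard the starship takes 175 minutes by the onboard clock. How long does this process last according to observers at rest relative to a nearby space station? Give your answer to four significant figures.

264.1 minutes

Length contraction gives γ = L₀/L = 784/519.5 = 1.50914.
The same γ dilates the second interval: 1.50914 × 175 minutes = 264.1 minutes.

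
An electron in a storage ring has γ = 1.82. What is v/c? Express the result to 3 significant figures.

β = √(1 − 1/γ²) = √(1 − 1/3.3124) = √0.698104 = 0.836.

0.836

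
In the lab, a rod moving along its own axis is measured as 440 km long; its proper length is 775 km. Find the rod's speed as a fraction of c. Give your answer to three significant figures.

0.823c

Length contraction gives γ = L₀/L = 775/440 = 1.7614.
β = √(1 − 1/γ²) = √0.677682 = 0.823.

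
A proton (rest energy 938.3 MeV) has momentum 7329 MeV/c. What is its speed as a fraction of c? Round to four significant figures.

pc/(mc²) = 7329/938.3 = 7.8109 = βγ = β/√(1−β²).
So β² = x²/(1 + x²) with x = 7.8109: x² = 61.0102, β² = 61.0102/62.0102 = 0.983874, β = 0.9919.

0.9919c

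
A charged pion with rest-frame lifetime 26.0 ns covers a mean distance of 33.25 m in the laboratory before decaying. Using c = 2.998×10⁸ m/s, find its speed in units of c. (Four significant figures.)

0.9736c

Lab distance = (lab lifetime)·v = γτ·βc, so βγ = d/(cτ) = 33.25/(2.998×10⁸ × 2.600×10^-8) = 4.2657.
With βγ = 4.2657: γ² = 1 + (βγ)² = 19.1962, and β = (βγ)/γ = 4.2657/4.38135 = 0.9736.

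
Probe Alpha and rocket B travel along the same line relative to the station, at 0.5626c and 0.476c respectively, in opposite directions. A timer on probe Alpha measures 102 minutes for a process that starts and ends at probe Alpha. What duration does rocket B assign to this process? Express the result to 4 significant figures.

177.9 minutes

Transform probe Alpha's velocity into rocket B's frame: (0.5626 + 0.476)/(1 + 0.5626·0.476) = 1.0386/1.2677976, so the relative speed is 0.81922c.
γ for this relative speed: γ = 1/√(1 − 0.671121) = 1.7437.
The clock on probe Alpha records proper time, so rocket B measures Δt = γΔτ = 1.7437 × 102 = 177.9 minutes.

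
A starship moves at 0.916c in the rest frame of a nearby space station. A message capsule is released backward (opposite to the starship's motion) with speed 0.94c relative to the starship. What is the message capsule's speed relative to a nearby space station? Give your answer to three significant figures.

0.173c

In units of c, u = (u' + v)/(1 + u'v) with u' = −0.94 and v = 0.916.
Numerator: −0.94 + 0.916 = −0.024. Denominator: 1 + (−0.94)(0.916) = 0.13896.
u = −0.024/0.13896 = −0.17271, so the speed is 0.173c.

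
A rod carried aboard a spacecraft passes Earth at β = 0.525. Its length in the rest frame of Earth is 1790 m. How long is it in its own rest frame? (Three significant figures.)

γ = 1/√(1 − β²) = 1/√(1 − 0.275625) = 1/√0.724375 = 1/0.851102 = 1.1749.
Proper length: L₀ = γ·L = 1.1749 × 1790 = 2100 m.

2100 m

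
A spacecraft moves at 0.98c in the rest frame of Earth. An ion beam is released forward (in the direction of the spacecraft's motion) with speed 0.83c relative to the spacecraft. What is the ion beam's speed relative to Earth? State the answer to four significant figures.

0.9981c

In units of c, u = (u' + v)/(1 + u'v) with u' = 0.83 and v = 0.98.
Numerator: 0.83 + 0.98 = 1.81. Denominator: 1 + (0.83)(0.98) = 1.8134.
u = 1.81/1.8134 = 0.99813, so the speed is 0.9981c.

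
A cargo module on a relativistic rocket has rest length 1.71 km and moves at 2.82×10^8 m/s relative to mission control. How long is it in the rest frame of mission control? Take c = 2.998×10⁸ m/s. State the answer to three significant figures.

0.580 km

β = v/c = (2.82×10^8 m/s)/(2.998×10⁸ m/s) = 0.940627.
Lorentz factor: γ = (1 − 0.8847792)^(−1/2) = 2.946.
Length contraction: L = L₀/γ = 1.71/2.946 = 0.580 km.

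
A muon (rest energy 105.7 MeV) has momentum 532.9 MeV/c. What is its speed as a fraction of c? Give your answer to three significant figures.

pc/(mc²) = 532.9/105.7 = 5.0416 = βγ = β/√(1−β²).
So β² = x²/(1 + x²) with x = 5.0416: x² = 25.4177, β² = 25.4177/26.4177 = 0.962147, β = 0.981.

0.981c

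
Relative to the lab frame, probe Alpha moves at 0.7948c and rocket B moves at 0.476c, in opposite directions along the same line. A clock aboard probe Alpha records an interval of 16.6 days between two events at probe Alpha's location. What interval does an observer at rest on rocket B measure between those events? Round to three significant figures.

42.9 days

Speed of probe Alpha in rocket B's frame: u = (v_A + v_B)/(1 + v_A v_B/c²) = (0.7948 + 0.476)/(1 + 0.7948×0.476) = 1.2708/1.3783248 = 0.92199; |u| = 0.92199c.
γ for this relative speed: γ = 1/√(1 − 0.850066) = 2.5826.
The clock on probe Alpha records proper time, so rocket B measures Δt = γΔτ = 2.5826 × 16.6 = 42.9 days.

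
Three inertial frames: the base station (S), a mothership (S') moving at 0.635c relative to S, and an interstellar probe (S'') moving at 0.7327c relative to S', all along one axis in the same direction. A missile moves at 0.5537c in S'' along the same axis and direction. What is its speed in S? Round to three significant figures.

Compose velocities in two stages. Stage 1 (into S'): u₁ = (0.5537+0.7327)/(1+0.5537×0.7327) = 0.91513.
Stage 2 (into S): u = (0.91513+0.635)/(1+0.91513×0.635) = 0.98041, so the speed is 0.980c.

0.980c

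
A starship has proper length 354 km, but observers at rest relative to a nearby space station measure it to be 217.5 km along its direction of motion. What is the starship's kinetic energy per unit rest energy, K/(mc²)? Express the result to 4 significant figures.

0.6276

γ = L₀/L = 354/217.5 = 1.62759.
Since K = (γ−1)mc², K/(mc²) = 1.62759 − 1 = 0.6276.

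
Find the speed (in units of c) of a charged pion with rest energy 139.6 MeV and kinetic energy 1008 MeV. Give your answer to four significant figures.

K = (γ−1)mc², so γ = 1 + 1008/139.6 = 8.2206.
Then v/c = √(1 − γ⁻²) = √(1 − 0.0147977) = √0.9852023 = 0.9926.

0.9926c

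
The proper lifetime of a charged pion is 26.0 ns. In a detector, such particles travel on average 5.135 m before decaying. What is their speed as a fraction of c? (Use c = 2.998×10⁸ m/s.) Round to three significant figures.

Lab distance = (lab lifetime)·v = γτ·βc, so βγ = d/(cτ) = 5.135/(2.998×10⁸ × 2.600×10^-8) = 0.65877.
With βγ = 0.65877: γ² = 1 + (βγ)² = 1.433978, and β = (βγ)/γ = 0.65877/1.19749 = 0.550.

0.550c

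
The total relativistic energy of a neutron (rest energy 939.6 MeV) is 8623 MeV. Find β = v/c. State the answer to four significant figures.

0.9940

γ = E/(mc²) = 8623/939.6 = 9.1773.
β = √(1 − 1/γ²) = √(1 − 0.0118733) = √0.9881267 = 0.9940.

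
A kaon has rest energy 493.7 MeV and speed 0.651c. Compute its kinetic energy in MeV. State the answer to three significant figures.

157 MeV

With β = 0.651, γ = 1/√(1 − 0.651²) = 1/√0.576199 = 1.31739.
Kinetic energy: K = (γ − 1)mc² = (1.31739 − 1) × 493.7 MeV = 0.31739 × 493.7 = 157 MeV.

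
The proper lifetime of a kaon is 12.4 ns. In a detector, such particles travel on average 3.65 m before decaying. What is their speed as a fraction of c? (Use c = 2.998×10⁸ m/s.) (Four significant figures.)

d = βγcτ ⇒ βγ = d/(cτ) = 3.650 m / (3.71752 m) = 0.98184.
β = (βγ)/√(1+(βγ)²) = 0.98184/√1.96401 = 0.7006.

0.7006c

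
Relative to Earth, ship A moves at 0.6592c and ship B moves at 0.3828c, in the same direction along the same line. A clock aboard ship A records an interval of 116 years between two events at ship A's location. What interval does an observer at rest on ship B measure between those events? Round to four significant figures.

124.8 years

Speed of ship A in ship B's frame: u = (v_A − v_B)/(1 − v_A v_B/c²) = (0.6592 − 0.3828)/(1 − 0.6592×0.3828) = 0.2764/0.74765824 = 0.36969; |u| = 0.36969c.
At |u| = 0.36969c, γ = (1 − 0.136671)^(−1/2) = 1.0762.
Ship A's interval is proper; time dilation gives Δt_B = γΔτ = 1.0762 × 116 years = 124.8 years.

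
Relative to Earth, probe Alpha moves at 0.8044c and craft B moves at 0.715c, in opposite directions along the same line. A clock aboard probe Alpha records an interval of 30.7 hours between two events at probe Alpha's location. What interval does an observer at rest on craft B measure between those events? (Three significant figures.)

116 hours

The velocity of probe Alpha relative to craft B is (0.8044 + 0.715)c / (1 + 0.8044×0.715) = 0.96461c; relative speed 0.96461c.
γ for this relative speed: γ = 1/√(1 − 0.930472) = 3.7925.
Probe Alpha's interval is proper; time dilation gives Δt_B = γΔτ = 3.7925 × 30.7 hours = 116 hours.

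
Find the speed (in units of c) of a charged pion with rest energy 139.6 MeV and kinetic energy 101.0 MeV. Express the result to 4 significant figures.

K = (γ−1)mc², so γ = 1 + 101.0/139.6 = 1.7235.
Then v/c = √(1 − γ⁻²) = √(1 − 0.336649) = √0.663351 = 0.8145.

0.8145c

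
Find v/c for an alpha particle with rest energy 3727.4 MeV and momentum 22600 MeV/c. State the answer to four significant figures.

pc/(mc²) = 22600/3727.4 = 6.0632 = βγ = β/√(1−β²).
So β² = x²/(1 + x²) with x = 6.0632: x² = 36.7624, β² = 36.7624/37.7624 = 0.973519, β = 0.9867.

0.9867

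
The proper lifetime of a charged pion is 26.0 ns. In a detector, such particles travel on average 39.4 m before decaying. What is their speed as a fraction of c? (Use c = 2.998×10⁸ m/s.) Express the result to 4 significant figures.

Let x = d/(cτ) = 39.40 m / (2.998×10⁸ m/s × 2.600×10^-8 s) = 5.0547. Since d = βγcτ, x = βγ = β/√(1−β²).
Solving: β² = x²/(1+x²) = 25.55/26.55 = 0.962335, so β = 0.9810.

0.9810c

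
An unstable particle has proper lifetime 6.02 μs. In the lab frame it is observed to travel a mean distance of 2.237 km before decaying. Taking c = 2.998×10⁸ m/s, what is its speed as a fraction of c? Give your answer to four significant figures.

0.7783c

Lab distance = (lab lifetime)·v = γτ·βc, so βγ = d/(cτ) = 2237/(2.998×10⁸ × 6.020×10^-6) = 1.2395.
With βγ = 1.2395: γ² = 1 + (βγ)² = 2.53636, and β = (βγ)/γ = 1.2395/1.5926 = 0.7783.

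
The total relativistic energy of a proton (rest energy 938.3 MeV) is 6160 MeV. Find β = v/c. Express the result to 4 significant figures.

Total energy E = γmc² gives γ = 6160/938.3 = 6.5651.
Hence β = √(1 − 1/γ²) = √(1 − 0.0232016) = √0.9767984 = 0.9883.

0.9883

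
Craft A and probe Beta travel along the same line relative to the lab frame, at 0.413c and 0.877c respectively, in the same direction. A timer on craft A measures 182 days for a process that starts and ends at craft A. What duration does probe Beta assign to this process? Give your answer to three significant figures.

Speed of craft A in probe Beta's frame: u = (v_A − v_B)/(1 − v_A v_B/c²) = (0.413 − 0.877)/(1 − 0.413×0.877) = −0.464/0.637799 = −0.7275; |u| = 0.7275c.
γ for this relative speed: γ = 1/√(1 − 0.529256) = 1.4575.
Craft A's interval is proper; time dilation gives Δt_B = γΔτ = 1.4575 × 182 days = 265 days.

265 days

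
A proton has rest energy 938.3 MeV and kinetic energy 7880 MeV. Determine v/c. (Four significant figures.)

0.9943

K = (γ−1)mc², so γ = 1 + 7880/938.3 = 9.3982.
Then v/c = √(1 − γ⁻²) = √(1 − 0.0113217) = √0.9886783 = 0.9943.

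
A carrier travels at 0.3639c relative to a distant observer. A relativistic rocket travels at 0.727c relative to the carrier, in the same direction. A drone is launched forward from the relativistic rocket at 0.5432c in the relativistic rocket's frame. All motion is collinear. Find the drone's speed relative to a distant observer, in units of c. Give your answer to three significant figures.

Apply u = (u'+v)/(1+u'v) twice. Drone in the carrier frame: (0.5432+0.727)/(1+0.5432·0.727) = 1.2702/1.3949064 = 0.9106c.
That velocity, transformed to the rest frame of a distant observer: (0.9106+0.3639)/(1+0.9106·0.3639) = 1.2745/1.33136734 = 0.95729c.

0.957c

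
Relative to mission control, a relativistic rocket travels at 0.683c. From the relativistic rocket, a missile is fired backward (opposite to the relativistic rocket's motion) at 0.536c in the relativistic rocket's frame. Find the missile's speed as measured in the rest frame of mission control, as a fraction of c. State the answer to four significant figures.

0.2319c

Relativistic velocity addition: u = (u' + v)/(1 + u'v/c²), with u' = −0.536c and v = 0.683c.
Numerator: −0.536 + 0.683 = 0.147. Denominator: 1 + (−0.536)(0.683) = 0.633912.
u = 0.147/0.633912 = 0.23189, so the speed is 0.2319c.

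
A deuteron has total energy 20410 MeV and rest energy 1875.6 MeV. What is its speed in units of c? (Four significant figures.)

0.9958c

γ = E/(mc²) = 20410/1875.6 = 10.882.
β = √(1 − 1/γ²) = √(1 − 0.00844467) = √0.99155533 = 0.9958.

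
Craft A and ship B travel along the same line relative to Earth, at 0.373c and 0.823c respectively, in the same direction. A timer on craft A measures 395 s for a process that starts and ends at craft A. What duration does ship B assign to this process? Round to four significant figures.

Speed of craft A in ship B's frame: u = (v_A − v_B)/(1 − v_A v_B/c²) = (0.373 − 0.823)/(1 − 0.373×0.823) = −0.45/0.693021 = −0.64933; |u| = 0.64933c.
At |u| = 0.64933c, γ = (1 − 0.421629)^(−1/2) = 1.3149.
Craft A's interval is proper; time dilation gives Δt_B = γΔτ = 1.3149 × 395 s = 519.4 s.

519.4 s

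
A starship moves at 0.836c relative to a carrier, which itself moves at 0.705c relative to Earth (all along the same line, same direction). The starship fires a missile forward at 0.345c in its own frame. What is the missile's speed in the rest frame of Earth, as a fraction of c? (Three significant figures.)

First combine the missile and starship (S''→S'): u₁ = (0.345 + 0.836)/(1 + 0.345×0.836) = 1.181/1.28842 = 0.91663.
Then combine with the carrier (S'→S): u = (0.91663 + 0.705)/(1 + 0.91663×0.705) = 1.62163/1.64622415 = 0.98506.

0.985c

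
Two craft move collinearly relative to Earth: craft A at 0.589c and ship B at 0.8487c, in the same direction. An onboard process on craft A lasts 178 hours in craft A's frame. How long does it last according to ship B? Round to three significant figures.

The velocity of craft A relative to ship B is (0.589 − 0.8487)c / (1 − 0.589×0.8487) = −0.51928c; relative speed 0.51928c.
γ for this relative speed: γ = 1/√(1 − 0.269652) = 1.1701.
The clock on craft A records proper time, so ship B measures Δt = γΔτ = 1.1701 × 178 = 208 hours.

208 hours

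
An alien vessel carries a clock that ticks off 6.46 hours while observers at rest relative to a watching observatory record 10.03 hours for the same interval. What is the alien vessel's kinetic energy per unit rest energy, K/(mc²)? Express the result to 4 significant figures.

0.5526

The time-dilation ratio gives γ = 10.03/6.46 = 1.55263.
Since K = (γ−1)mc², K/(mc²) = 1.55263 − 1 = 0.5526.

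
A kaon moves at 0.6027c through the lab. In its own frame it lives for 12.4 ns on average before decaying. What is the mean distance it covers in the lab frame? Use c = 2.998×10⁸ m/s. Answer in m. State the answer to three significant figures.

2.81 m

β² = 0.36324729, so γ = 1/√0.63675271 = 1.2532.
Lab-frame lifetime: Δt = γτ = 1.2532 × 12.4 ns = 15.54 ns.
Distance: d = vΔt = 0.6027 × 2.998×10⁸ m/s × 1.5540×10^-8 s = 2.81 m.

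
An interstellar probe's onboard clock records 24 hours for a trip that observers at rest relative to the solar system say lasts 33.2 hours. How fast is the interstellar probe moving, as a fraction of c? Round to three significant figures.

γ = Δt/Δτ = 33.2/24 = 1.3833.
β = √(1 − 1/γ²) = √(1 − 0.522597) = √0.477403 = 0.691.

0.691c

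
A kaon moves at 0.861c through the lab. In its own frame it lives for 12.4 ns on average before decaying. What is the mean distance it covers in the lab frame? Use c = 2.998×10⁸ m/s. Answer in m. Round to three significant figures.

6.29 m

With β = 0.861, γ = 1/√(1 − 0.861²) = 1/√0.258679 = 1.9662.
Lab-frame lifetime: Δt = γτ = 1.9662 × 12.4 ns = 24.381 ns.
Distance: d = vΔt = 0.861 × 2.998×10⁸ m/s × 2.4381×10^-8 s = 6.29 m.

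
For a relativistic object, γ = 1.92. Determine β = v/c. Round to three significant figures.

0.854

β = √(1 − 1/γ²) = √(1 − 1/3.6864) = √0.728733 = 0.854.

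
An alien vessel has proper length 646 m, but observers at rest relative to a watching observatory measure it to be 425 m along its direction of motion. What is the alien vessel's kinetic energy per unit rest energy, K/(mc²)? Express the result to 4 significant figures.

0.5200

γ = L₀/L = 646/425 = 1.52.
K/(mc²) = γ − 1 = 1.52 − 1 = 0.5200.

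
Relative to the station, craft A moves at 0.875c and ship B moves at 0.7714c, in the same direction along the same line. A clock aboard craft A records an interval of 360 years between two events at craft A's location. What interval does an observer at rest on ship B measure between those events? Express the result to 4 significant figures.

379.8 years

Transform craft A's velocity into ship B's frame: (0.875 − 0.7714)/(1 − 0.875·0.7714) = 0.1036/0.325025, so the relative speed is 0.31874c.
At |u| = 0.31874c, γ = (1 − 0.101595)^(−1/2) = 1.055.
Craft A's interval is proper; time dilation gives Δt_B = γΔτ = 1.055 × 360 years = 379.8 years.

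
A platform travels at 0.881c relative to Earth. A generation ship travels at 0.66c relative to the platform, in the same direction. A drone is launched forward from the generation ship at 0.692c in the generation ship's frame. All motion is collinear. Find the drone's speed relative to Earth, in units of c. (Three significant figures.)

0.995c

Apply u = (u'+v)/(1+u'v) twice. Drone in the platform frame: (0.692+0.66)/(1+0.692·0.66) = 1.352/1.45672 = 0.92811c.
That velocity, transformed to the rest frame of Earth: (0.92811+0.881)/(1+0.92811·0.881) = 1.80911/1.81766491 = 0.99529c.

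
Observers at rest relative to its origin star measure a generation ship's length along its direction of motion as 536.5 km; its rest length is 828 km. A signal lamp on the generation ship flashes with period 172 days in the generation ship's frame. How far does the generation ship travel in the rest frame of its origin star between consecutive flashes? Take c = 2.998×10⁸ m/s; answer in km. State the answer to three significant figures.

Length contraction gives γ = L₀/L = 828/536.5 = 1.54334.
β = √(1 − 1/γ²) = 0.76169. Lab-frame period = γτ = 1.54334×172 days = 265.45 days. Distance = βc × γτ = 0.76169 × 2.998×10⁸ m/s × 22934880 s = 5.2373×10^15 m = 5.24×10^12 km.

5.24×10^12 km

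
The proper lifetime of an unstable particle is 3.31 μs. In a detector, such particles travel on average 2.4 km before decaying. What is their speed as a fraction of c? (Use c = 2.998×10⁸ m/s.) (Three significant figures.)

0.924c

Lab distance = (lab lifetime)·v = γτ·βc, so βγ = d/(cτ) = 2400/(2.998×10⁸ × 3.310×10^-6) = 2.4185.
With βγ = 2.4185: γ² = 1 + (βγ)² = 6.84914, and β = (βγ)/γ = 2.4185/2.61709 = 0.924.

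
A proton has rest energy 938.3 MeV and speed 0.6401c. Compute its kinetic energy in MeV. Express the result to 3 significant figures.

γ = 1/√(1 − β²) = 1/√(1 − 0.40972801) = 1/√0.59027199 = 1/0.768292 = 1.30159.
Kinetic energy: K = (γ − 1)mc² = (1.30159 − 1) × 938.3 MeV = 0.30159 × 938.3 = 283 MeV.

283 MeV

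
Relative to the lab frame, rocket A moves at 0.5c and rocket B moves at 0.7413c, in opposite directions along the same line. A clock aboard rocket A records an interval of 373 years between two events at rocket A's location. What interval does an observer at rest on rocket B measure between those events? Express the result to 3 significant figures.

Speed of rocket A in rocket B's frame: u = (v_A + v_B)/(1 + v_A v_B/c²) = (0.5 + 0.7413)/(1 + 0.5×0.7413) = 1.2413/1.37065 = 0.90563; |u| = 0.90563c.
γ for this relative speed: γ = 1/√(1 − 0.820166) = 2.3581.
The clock on rocket A records proper time, so rocket B measures Δt = γΔτ = 2.3581 × 373 = 880 years.

880 years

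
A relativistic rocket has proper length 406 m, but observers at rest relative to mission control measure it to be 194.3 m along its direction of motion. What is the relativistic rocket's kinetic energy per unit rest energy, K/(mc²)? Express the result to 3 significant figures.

1.09

From L = L₀/γ: γ = 406/194.3 = 2.08955.
K/(mc²) = γ − 1 = 2.08955 − 1 = 1.09.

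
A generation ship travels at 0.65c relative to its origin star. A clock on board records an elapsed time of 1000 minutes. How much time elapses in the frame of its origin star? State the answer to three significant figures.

1320 minutes

β² = 0.4225, so γ = 1/√0.5775 = 1.3159.
Time dilation: Δt = γ·Δτ = 1.3159 × 1000 = 1320 minutes.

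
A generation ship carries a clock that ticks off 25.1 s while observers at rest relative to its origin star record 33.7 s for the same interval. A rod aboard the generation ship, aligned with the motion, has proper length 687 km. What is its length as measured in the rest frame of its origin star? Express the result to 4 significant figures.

From Δt = γΔτ: γ = 33.7/25.1 = 1.34263.
L = L₀/γ = 687/1.34263 = 511.7 km.

511.7 km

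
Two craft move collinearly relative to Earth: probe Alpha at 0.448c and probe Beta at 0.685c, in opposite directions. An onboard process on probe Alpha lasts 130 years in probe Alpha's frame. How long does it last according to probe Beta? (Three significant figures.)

Transform probe Alpha's velocity into probe Beta's frame: (0.448 + 0.685)/(1 + 0.448·0.685) = 1.133/1.30688, so the relative speed is 0.86695c.
At |u| = 0.86695c, γ = (1 − 0.751602)^(−1/2) = 2.0064.
Probe Alpha's interval is proper; time dilation gives Δt_B = γΔτ = 2.0064 × 130 years = 261 years.

261 years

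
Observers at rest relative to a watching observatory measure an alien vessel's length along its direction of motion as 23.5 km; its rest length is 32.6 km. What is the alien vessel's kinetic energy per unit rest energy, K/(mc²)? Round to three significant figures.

From L = L₀/γ: γ = 32.6/23.5 = 1.38723.
Since K = (γ−1)mc², K/(mc²) = 1.38723 − 1 = 0.387.

0.387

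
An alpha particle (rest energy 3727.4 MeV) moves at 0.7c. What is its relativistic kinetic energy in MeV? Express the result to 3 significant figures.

1490 MeV

With β = 0.7, γ = 1/√(1 − 0.7²) = 1/√0.51 = 1.40028.
Kinetic energy: K = (γ − 1)mc² = (1.40028 − 1) × 3727.4 MeV = 0.40028 × 3727.4 = 1490 MeV.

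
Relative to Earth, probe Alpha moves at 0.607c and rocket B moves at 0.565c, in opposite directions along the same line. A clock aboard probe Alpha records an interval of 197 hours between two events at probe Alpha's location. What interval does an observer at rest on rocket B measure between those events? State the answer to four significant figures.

Speed of probe Alpha in rocket B's frame: u = (v_A + v_B)/(1 + v_A v_B/c²) = (0.607 + 0.565)/(1 + 0.607×0.565) = 1.172/1.342955 = 0.8727; |u| = 0.8727c.
At |u| = 0.8727c, γ = (1 − 0.761605)^(−1/2) = 2.0481.
Probe Alpha's interval is proper; time dilation gives Δt_B = γΔτ = 2.0481 × 197 hours = 403.5 hours.

403.5 hours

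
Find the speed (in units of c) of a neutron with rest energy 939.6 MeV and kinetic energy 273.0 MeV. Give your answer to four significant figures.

0.6321c

γ = 1 + K/(mc²) = 1 + 273.0/939.6 = 1.2905.
β = √(1 − 1/γ²) = √(1 − 0.60046) = √0.39954 = 0.6321.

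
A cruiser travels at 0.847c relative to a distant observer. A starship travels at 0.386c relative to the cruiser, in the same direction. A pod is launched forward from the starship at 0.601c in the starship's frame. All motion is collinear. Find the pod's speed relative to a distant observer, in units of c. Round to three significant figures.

0.982c

Apply u = (u'+v)/(1+u'v) twice. Pod in the cruiser frame: (0.601+0.386)/(1+0.601·0.386) = 0.987/1.231986 = 0.80115c.
That velocity, transformed to the rest frame of a distant observer: (0.80115+0.847)/(1+0.80115·0.847) = 1.64815/1.67857405 = 0.98188c.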